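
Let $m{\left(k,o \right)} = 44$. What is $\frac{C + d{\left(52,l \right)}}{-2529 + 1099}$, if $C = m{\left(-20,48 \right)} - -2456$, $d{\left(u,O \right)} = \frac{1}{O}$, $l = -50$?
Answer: $- \frac{124999}{71500} \approx -1.7482$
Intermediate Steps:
$C = 2500$ ($C = 44 - -2456 = 44 + 2456 = 2500$)
$\frac{C + d{\left(52,l \right)}}{-2529 + 1099} = \frac{2500 + \frac{1}{-50}}{-2529 + 1099} = \frac{2500 - \frac{1}{50}}{-1430} = \frac{124999}{50} \left(- \frac{1}{1430}\right) = - \frac{124999}{71500}$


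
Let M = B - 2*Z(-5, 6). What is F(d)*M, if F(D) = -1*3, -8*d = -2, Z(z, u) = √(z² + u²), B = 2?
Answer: -6 + 6*√61 ≈ 40.862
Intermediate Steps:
Z(z, u) = √(u² + z²)
d = ¼ (d = -⅛*(-2) = ¼ ≈ 0.25000)
F(D) = -3
M = 2 - 2*√61 (M = 2 - 2*√(6² + (-5)²) = 2 - 2*√(36 + 25) = 2 - 2*√61 ≈ -13.620)
F(d)*M = -3*(2 - 2*√61) = -6 + 6*√61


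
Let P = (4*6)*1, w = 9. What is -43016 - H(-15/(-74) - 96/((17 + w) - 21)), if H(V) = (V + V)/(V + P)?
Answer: -26536186/617 ≈ -43008.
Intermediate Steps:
P = 24 (P = 24*1 = 24)
H(V) = 2*V/(24 + V) (H(V) = (V + V)/(V + 24) = (2*V)/(24 + V) = 2*V/(24 + V))
-43016 - H(-15/(-74) - 96/((17 + w) - 21)) = -43016 - 2*(-15/(-74) - 96/((17 + 9) - 21))/(24 + (-15/(-74) - 96/((17 + 9) - 21))) = -43016 - 2*(-15*(-1/74) - 96/(26 - 21))/(24 + (-15*(-1/74) - 96/(26 - 21))) = -43016 - 2*(15/74 - 96/5)/(24 + (15/74 - 96/5)) = -43016 - 2*(-7029)/(370*(24 - 7029/370)) = -43016 - 2*(-7029)/(370*1851/370) = -43016 - 2*(-7029)*370/(370*1851) = -43016 - 1*(-4686/617) = -43016 + 4686/617 = -26536186/617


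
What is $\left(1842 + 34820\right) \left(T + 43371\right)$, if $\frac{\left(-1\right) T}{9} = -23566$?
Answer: $9365857830$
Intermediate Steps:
$T = 212094$ ($T = \left(-9\right) \left(-23566\right) = 212094$)
$\left(1842 + 34820\right) \left(T + 43371\right) = \left(1842 + 34820\right) \left(212094 + 43371\right) = 36662 \cdot 255465 = 9365857830$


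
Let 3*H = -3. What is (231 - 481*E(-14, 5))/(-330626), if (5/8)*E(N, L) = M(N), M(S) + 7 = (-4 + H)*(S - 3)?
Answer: 298989/1653130 ≈ 0.18086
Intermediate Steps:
H = -1 (H = (⅓)*(-3) = -1)
M(S) = 8 - 5*S (M(S) = -7 + (-4 - 1)*(S - 3) = -7 - 5*(-3 + S) = -7 + (15 - 5*S) = 8 - 5*S)
E(N, L) = 64/5 - 8*N (E(N, L) = 8*(8 - 5*N)/5 = 64/5 - 8*N)
(231 - 481*E(-14, 5))/(-330626) = (231 - 481*(64/5 - 8*(-14)))/(-330626) = (231 - 481*(64/5 + 112))*(-1/330626) = (231 - 481*624/5)*(-1/330626) = (231 - 300144/5)*(-1/330626) = -298989/5*(-1/330626) = 298989/1653130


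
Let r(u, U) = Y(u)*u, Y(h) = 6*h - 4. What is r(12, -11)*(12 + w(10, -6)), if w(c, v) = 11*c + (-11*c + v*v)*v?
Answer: 461856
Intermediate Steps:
Y(h) = -4 + 6*h
r(u, U) = u*(-4 + 6*u) (r(u, U) = (-4 + 6*u)*u = u*(-4 + 6*u))
w(c, v) = 11*c + v*(v² - 11*c) (w(c, v) = 11*c + (-11*c + v²)*v = 11*c + (v² - 11*c)*v = 11*c + v*(v² - 11*c))
r(12, -11)*(12 + w(10, -6)) = (2*12*(-2 + 3*12))*(12 + ((-6)³ + 11*10 - 11*10*(-6))) = (2*12*(-2 + 36))*(12 + (-216 + 110 + 660)) = (2*12*34)*(12 + 554) = 816*566 = 461856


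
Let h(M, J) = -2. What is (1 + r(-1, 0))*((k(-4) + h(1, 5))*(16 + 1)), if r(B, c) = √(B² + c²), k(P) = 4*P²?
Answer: 2108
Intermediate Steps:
(1 + r(-1, 0))*((k(-4) + h(1, 5))*(16 + 1)) = (1 + √((-1)² + 0²))*((4*(-4)² - 2)*(16 + 1)) = (1 + √(1 + 0))*((4*16 - 2)*17) = (1 + √1)*((64 - 2)*17) = (1 + 1)*(62*17) = 2*1054 = 2108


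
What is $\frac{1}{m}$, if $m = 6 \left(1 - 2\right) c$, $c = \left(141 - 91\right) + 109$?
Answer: $- \frac{1}{954} \approx -0.0010482$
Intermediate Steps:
$c = 159$ ($c = 50 + 109 = 159$)
$m = -954$ ($m = 6 \left(1 - 2\right) 159 = 6 \left(-1\right) 159 = \left(-6\right) 159 = -954$)
$\frac{1}{m} = \frac{1}{-954} = - \frac{1}{954}$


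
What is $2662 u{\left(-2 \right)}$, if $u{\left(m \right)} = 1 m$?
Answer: $-5324$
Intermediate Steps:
$u{\left(m \right)} = m$
$2662 u{\left(-2 \right)} = 2662 \left(-2\right) = -5324$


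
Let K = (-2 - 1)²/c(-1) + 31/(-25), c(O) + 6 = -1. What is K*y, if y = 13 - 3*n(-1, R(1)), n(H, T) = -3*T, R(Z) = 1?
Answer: -9724/175 ≈ -55.566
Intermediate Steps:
c(O) = -7 (c(O) = -6 - 1 = -7)
K = -442/175 (K = (-2 - 1)²/(-7) + 31/(-25) = (-3)²*(-⅐) + 31*(-1/25) = 9*(-⅐) - 31/25 = -9/7 - 31/25 = -442/175 ≈ -2.5257)
y = 22 (y = 13 - (-9) = 13 - 3*(-3) = 13 + 9 = 22)
K*y = -442/175*22 = -9724/175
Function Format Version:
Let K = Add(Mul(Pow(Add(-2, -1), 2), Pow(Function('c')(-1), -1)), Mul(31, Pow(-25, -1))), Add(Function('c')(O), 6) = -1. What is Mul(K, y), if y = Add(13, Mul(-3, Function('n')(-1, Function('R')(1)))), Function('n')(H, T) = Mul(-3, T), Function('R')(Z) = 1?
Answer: Rational(-9724, 175) ≈ -55.566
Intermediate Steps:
Function('c')(O) = -7 (Function('c')(O) = Add(-6, -1) = -7)
K = Rational(-442, 175) (K = Add(Mul(Pow(Add(-2, -1), 2), Pow(-7, -1)), Mul(31, Pow(-25, -1))) = Add(Mul(Pow(-3, 2), Rational(-1, 7)), Mul(31, Rational(-1, 25))) = Add(Mul(9, Rational(-1, 7)), Rational(-31, 25)) = Add(Rational(-9, 7), Rational(-31, 25)) = Rational(-442, 175) ≈ -2.5257)
y = 22 (y = Add(13, Mul(-3, Mul(-3, 1))) = Add(13, Mul(-3, -3)) = Add(13, 9) = 22)
Mul(K, y) = Mul(Rational(-442, 175), 22) = Rational(-9724, 175)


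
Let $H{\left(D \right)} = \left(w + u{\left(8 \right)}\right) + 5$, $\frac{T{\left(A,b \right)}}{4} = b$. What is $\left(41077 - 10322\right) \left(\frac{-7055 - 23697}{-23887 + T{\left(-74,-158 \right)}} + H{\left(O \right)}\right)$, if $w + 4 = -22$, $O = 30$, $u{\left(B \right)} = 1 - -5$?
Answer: $- \frac{10365449915}{24519} \approx -4.2275 \cdot 10^{5}$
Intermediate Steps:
$T{\left(A,b \right)} = 4 b$
$u{\left(B \right)} = 6$ ($u{\left(B \right)} = 1 + 5 = 6$)
$w = -26$ ($w = -4 - 22 = -26$)
$H{\left(D \right)} = -15$ ($H{\left(D \right)} = \left(-26 + 6\right) + 5 = -20 + 5 = -15$)
$\left(41077 - 10322\right) \left(\frac{-7055 - 23697}{-23887 + T{\left(-74,-158 \right)}} + H{\left(O \right)}\right) = \left(41077 - 10322\right) \left(\frac{-7055 - 23697}{-23887 + 4 \left(-158\right)} - 15\right) = 30755 \left(- \frac{30752}{-23887 - 632} - 15\right) = 30755 \left(- \frac{30752}{-24519} - 15\right) = 30755 \left(\left(-30752\right) \left(- \frac{1}{24519}\right) - 15\right) = 30755 \left(\frac{30752}{24519} - 15\right) = 30755 \left(- \frac{337033}{24519}\right) = - \frac{10365449915}{24519}$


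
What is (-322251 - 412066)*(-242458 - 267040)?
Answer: 374133042866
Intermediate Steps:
(-322251 - 412066)*(-242458 - 267040) = -734317*(-509498) = 374133042866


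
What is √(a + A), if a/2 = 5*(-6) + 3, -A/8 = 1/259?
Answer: I*√3624446/259 ≈ 7.3506*I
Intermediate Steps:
A = -8/259 ≈ -0.030888
a = -54 (a = 2*(5*(-6) + 3) = 2*(-30 + 3) = 2*(-27) = -54)
√(a + A) = √(-54 - 8/259) = √(-13994/259) = I*√3624446/259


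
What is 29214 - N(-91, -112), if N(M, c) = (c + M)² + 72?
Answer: -12067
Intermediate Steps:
N(M, c) = 72 + (M + c)² (N(M, c) = (M + c)² + 72 = 72 + (M + c)²)
29214 - N(-91, -112) = 29214 - (72 + (-91 - 112)²) = 29214 - (72 + (-203)²) = 29214 - (72 + 41209) = 29214 - 1*41281 = 29214 - 41281 = -12067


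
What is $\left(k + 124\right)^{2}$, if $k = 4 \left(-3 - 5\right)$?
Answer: $8464$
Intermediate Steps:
$k = -32$ ($k = 4 \left(-8\right) = -32$)
$\left(k + 124\right)^{2} = \left(-32 + 124\right)^{2} = 92^{2} = 8464$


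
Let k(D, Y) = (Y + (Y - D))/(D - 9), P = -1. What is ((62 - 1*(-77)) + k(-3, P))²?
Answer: 2778889/144 ≈ 19298.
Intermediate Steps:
k(D, Y) = (-D + 2*Y)/(-9 + D)
((62 - 1*(-77)) + k(-3, P))² = ((62 - 1*(-77)) + (-1*(-3) + 2*(-1))/(-9 - 3))² = ((62 + 77) + (3 - 2)/(-12))² = (139 - 1/12*1)² = (139 - 1/12)² = (1667/12)² = 2778889/144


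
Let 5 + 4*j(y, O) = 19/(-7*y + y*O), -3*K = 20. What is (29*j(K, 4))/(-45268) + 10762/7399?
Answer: 38991317531/26795034560 ≈ 1.4552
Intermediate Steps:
K = -20/3 (K = -⅓*20 = -20/3 ≈ -6.6667)
j(y, O) = -5/4 + 19/(4*(-7*y + O*y)) (j(y, O) = -5/4 + (19/(-7*y + y*O))/4 = -5/4 + (19/(-7*y + O*y))/4 = -5/4 + 19/(4*(-7*y + O*y)))
(29*j(K, 4))/(-45268) + 10762/7399 = (29*((19 + 35*(-20/3) - 5*4*(-20/3))/(4*(-20/3)*(-7 + 4))))/(-45268) + 10762/7399 = (29*((¼)*(-3/20)*(19 - 700/3 + 400/3)/(-3)))*(-1/45268) + 10762*(1/7399) = (29*((¼)*(-3/20)*(-⅓)*(-81)))*(-1/45268) + 10762/7399 = (29*(-81/80))*(-1/45268) + 10762/7399 = -2349/80*(-1/45268) + 10762/7399 = 2349/3621440 + 10762/7399 = 38991317531/26795034560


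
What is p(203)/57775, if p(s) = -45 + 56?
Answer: 11/57775 ≈ 0.00019039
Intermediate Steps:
p(s) = 11
p(203)/57775 = 11/57775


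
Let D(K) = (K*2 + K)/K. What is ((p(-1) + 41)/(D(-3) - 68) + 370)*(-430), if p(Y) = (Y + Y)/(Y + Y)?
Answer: -2064688/13 ≈ -1.5882e+5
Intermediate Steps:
p(Y) = 1 (p(Y) = (2*Y)/((2*Y)) = (2*Y)*(1/(2*Y)) = 1)
D(K) = 3 (D(K) = (2*K + K)/K = (3*K)/K = 3)
((p(-1) + 41)/(D(-3) - 68) + 370)*(-430) = ((1 + 41)/(3 - 68) + 370)*(-430) = (42/(-65) + 370)*(-430) = (42*(-1/65) + 370)*(-430) = (-42/65 + 370)*(-430) = (24008/65)*(-430) = -2064688/13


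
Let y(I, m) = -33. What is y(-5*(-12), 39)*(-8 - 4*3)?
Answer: 660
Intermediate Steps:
y(-5*(-12), 39)*(-8 - 4*3) = -33*(-8 - 4*3) = -33*(-8 - 1*12) = -33*(-8 - 12) = -33*(-20) = 660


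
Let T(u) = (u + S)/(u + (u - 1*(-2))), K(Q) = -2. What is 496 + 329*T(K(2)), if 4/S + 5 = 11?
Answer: 2146/3 ≈ 715.33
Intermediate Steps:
S = ⅔ (S = 4/(-5 + 11) = 4/6 = 4*(⅙) = ⅔ ≈ 0.66667)
T(u) = (⅔ + u)/(2 + 2*u) (T(u) = (u + ⅔)/(u + (u - 1*(-2))) = (⅔ + u)/(u + (u + 2)) = (⅔ + u)/(u + (2 + u)) = (⅔ + u)/(2 + 2*u))
496 + 329*T(K(2)) = 496 + 329*((2 + 3*(-2))/(6*(1 - 2))) = 496 + 329*((⅙)*(2 - 6)/(-1)) = 496 + 329*((⅙)*(-1)*(-4)) = 496 + 329*(⅔) = 496 + 658/3 = 2146/3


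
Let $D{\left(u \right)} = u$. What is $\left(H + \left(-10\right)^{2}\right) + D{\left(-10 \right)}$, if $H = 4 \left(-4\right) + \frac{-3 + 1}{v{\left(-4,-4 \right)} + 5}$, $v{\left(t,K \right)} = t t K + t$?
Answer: $\frac{4664}{63} \approx 74.032$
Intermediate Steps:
$v{\left(t,K \right)} = t + K t^{2}$ ($v{\left(t,K \right)} = t^{2} K + t = K t^{2} + t = t + K t^{2}$)
$H = - \frac{1006}{63}$ ($H = 4 \left(-4\right) + \frac{-3 + 1}{- 4 \left(1 - -16\right) + 5} = -16 - \frac{2}{- 4 \left(1 + 16\right) + 5} = -16 - \frac{2}{\left(-4\right) 17 + 5} = -16 - \frac{2}{-68 + 5} = -16 - \frac{2}{-63} = -16 - - \frac{2}{63} = -16 + \frac{2}{63} = - \frac{1006}{63} \approx -15.968$)
$\left(H + \left(-10\right)^{2}\right) + D{\left(-10 \right)} = \left(- \frac{1006}{63} + \left(-10\right)^{2}\right) - 10 = \left(- \frac{1006}{63} + 100\right) - 10 = \frac{5294}{63} - 10 = \frac{4664}{63}$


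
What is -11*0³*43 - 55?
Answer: -55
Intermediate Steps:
-11*0³*43 - 55 = -11*0*43 - 55 = 0*43 - 55 = 0 - 55 = -55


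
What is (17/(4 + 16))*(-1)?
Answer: -17/20 ≈ -0.85000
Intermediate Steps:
(17/(4 + 16))*(-1) = (17/20)*(-1) = -17/20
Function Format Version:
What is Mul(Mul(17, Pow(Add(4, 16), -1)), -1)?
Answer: Rational(-17, 20) ≈ -0.85000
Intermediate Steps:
Mul(Mul(17, Pow(Add(4, 16), -1)), -1) = Mul(Mul(17, Pow(20, -1)), -1) = Mul(Mul(17, Rational(1, 20)), -1) = Mul(Rational(17, 20), -1) = Rational(-17, 20)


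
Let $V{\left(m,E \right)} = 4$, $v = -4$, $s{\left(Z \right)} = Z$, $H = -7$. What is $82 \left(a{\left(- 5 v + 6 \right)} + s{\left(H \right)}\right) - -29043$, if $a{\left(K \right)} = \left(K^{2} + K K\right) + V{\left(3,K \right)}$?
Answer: $139661$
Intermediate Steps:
$a{\left(K \right)} = 4 + 2 K^{2}$ ($a{\left(K \right)} = \left(K^{2} + K K\right) + 4 = \left(K^{2} + K^{2}\right) + 4 = 2 K^{2} + 4 = 4 + 2 K^{2}$)
$82 \left(a{\left(- 5 v + 6 \right)} + s{\left(H \right)}\right) - -29043 = 82 \left(\left(4 + 2 \left(\left(-5\right) \left(-4\right) + 6\right)^{2}\right) - 7\right) - -29043 = 82 \left(\left(4 + 2 \left(20 + 6\right)^{2}\right) - 7\right) + 29043 = 82 \left(\left(4 + 2 \cdot 26^{2}\right) - 7\right) + 29043 = 82 \left(\left(4 + 2 \cdot 676\right) - 7\right) + 29043 = 82 \left(\left(4 + 1352\right) - 7\right) + 29043 = 82 \left(1356 - 7\right) + 29043 = 82 \cdot 1349 + 29043 = 110618 + 29043 = 139661$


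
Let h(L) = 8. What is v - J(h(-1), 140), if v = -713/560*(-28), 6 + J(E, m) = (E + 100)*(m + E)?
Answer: -318847/20 ≈ -15942.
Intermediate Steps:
J(E, m) = -6 + (100 + E)*(E + m) (J(E, m) = -6 + (E + 100)*(m + E) = -6 + (100 + E)*(E + m))
v = 713/20 (v = -713*1/560*(-28) = -713/560*(-28) = 713/20 ≈ 35.650)
v - J(h(-1), 140) = 713/20 - (-6 + 8**2 + 100*8 + 100*140 + 8*140) = 713/20 - (-6 + 64 + 800 + 14000 + 1120) = 713/20 - 1*15978 = 713/20 - 15978 = -318847/20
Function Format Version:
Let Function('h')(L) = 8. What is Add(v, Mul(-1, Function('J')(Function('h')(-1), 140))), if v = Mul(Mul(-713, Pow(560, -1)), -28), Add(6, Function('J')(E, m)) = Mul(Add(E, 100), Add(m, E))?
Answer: Rational(-318847, 20) ≈ -15942.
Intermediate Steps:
Function('J')(E, m) = Add(-6, Mul(Add(100, E), Add(E, m))) (Function('J')(E, m) = Add(-6, Mul(Add(E, 100), Add(m, E))) = Add(-6, Mul(Add(100, E), Add(E, m))))
v = Rational(713, 20) (v = Mul(Mul(-713, Rational(1, 560)), -28) = Mul(Rational(-713, 560), -28) = Rational(713, 20) ≈ 35.650)
Add(v, Mul(-1, Function('J')(Function('h')(-1), 140))) = Add(Rational(713, 20), Mul(-1, Add(-6, Pow(8, 2), Mul(100, 8), Mul(100, 140), Mul(8, 140)))) = Add(Rational(713, 20), Mul(-1, Add(-6, 64, 800, 14000, 1120))) = Add(Rational(713, 20), Mul(-1, 15978)) = Add(Rational(713, 20), -15978) = Rational(-318847, 20)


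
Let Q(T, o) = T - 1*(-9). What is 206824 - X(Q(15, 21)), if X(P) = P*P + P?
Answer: 206224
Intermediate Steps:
Q(T, o) = 9 + T (Q(T, o) = T + 9 = 9 + T)
X(P) = P + P² (X(P) = P² + P = P + P²)
206824 - X(Q(15, 21)) = 206824 - (9 + 15)*(1 + (9 + 15)) = 206824 - 24*(1 + 24) = 206824 - 24*25 = 206824 - 1*600 = 206824 - 600 = 206224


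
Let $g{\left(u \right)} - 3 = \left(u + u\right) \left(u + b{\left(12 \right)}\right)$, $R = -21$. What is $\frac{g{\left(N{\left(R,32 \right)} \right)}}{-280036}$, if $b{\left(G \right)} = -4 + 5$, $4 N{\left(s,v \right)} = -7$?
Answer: $- \frac{45}{2240288} \approx -2.0087 \cdot 10^{-5}$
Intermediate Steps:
$N{\left(s,v \right)} = - \frac{7}{4}$ ($N{\left(s,v \right)} = \frac{1}{4} \left(-7\right) = - \frac{7}{4}$)
$b{\left(G \right)} = 1$
$g{\left(u \right)} = 3 + 2 u \left(1 + u\right)$ ($g{\left(u \right)} = 3 + \left(u + u\right) \left(u + 1\right) = 3 + 2 u \left(1 + u\right)$)
$\frac{g{\left(N{\left(R,32 \right)} \right)}}{-280036} = \frac{3 + 2 \left(- \frac{7}{4}\right) + 2 \left(- \frac{7}{4}\right)^{2}}{-280036} = \left(3 - \frac{7}{2} + 2 \cdot \frac{49}{16}\right) \left(- \frac{1}{280036}\right) = \left(3 - \frac{7}{2} + \frac{49}{8}\right) \left(- \frac{1}{280036}\right) = \frac{45}{8} \left(- \frac{1}{280036}\right) = - \frac{45}{2240288}$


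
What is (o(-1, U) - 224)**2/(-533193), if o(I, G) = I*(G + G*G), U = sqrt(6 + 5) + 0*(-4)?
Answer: -18412/177731 - 470*sqrt(11)/533193 ≈ -0.10652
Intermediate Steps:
U = sqrt(11) (U = sqrt(11) + 0 = sqrt(11) ≈ 3.3166)
o(I, G) = I*(G + G**2)
(o(-1, U) - 224)**2/(-533193) = (sqrt(11)*(-1)*(1 + sqrt(11)) - 224)**2/(-533193) = (-sqrt(11)*(1 + sqrt(11)) - 224)**2*(-1/533193) = (-224 - sqrt(11)*(1 + sqrt(11)))**2*(-1/533193) = -(-224 - sqrt(11)*(1 + sqrt(11)))**2/533193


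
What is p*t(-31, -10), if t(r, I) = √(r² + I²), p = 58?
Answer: 58*√1061 ≈ 1889.2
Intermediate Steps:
t(r, I) = √(I² + r²)
p*t(-31, -10) = 58*√((-10)² + (-31)²) = 58*√(100 + 961) = 58*√1061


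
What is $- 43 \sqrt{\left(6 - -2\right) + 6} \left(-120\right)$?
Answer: $5160 \sqrt{14} \approx 19307.0$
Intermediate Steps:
$- 43 \sqrt{\left(6 - -2\right) + 6} \left(-120\right) = - 43 \sqrt{\left(6 + 2\right) + 6} \left(-120\right) = - 43 \sqrt{8 + 6} \left(-120\right) = - 43 \sqrt{14} \left(-120\right) = - 43 \left(- 120 \sqrt{14}\right) = 5160 \sqrt{14}$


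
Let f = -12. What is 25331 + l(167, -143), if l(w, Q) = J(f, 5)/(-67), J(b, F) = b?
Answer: 1697189/67 ≈ 25331.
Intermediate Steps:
l(w, Q) = 12/67 (l(w, Q) = -12/(-67) = -12*(-1/67) = 12/67)
25331 + l(167, -143) = 25331 + 12/67 = 1697189/67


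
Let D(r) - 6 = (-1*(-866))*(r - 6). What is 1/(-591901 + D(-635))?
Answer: -1/1147001 ≈ -8.7184e-7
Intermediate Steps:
D(r) = -5190 + 866*r (D(r) = 6 + (-1*(-866))*(r - 6) = 6 + 866*(-6 + r) = 6 + (-5196 + 866*r) = -5190 + 866*r)
1/(-591901 + D(-635)) = 1/(-591901 + (-5190 + 866*(-635))) = 1/(-591901 + (-5190 - 549910)) = 1/(-591901 - 555100) = 1/(-1147001) = -1/1147001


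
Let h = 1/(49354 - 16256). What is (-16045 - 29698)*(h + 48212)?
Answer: -72993055502311/33098 ≈ -2.2054e+9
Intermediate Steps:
h = 1/33098 ≈ 3.0213e-5
(-16045 - 29698)*(h + 48212) = (-16045 - 29698)*(1/33098 + 48212) = -45743*1595720777/33098 = -72993055502311/33098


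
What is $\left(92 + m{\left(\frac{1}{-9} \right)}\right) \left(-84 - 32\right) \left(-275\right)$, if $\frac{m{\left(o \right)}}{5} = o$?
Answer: $\frac{26253700}{9} \approx 2.9171 \cdot 10^{6}$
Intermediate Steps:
$m{\left(o \right)} = 5 o$
$\left(92 + m{\left(\frac{1}{-9} \right)}\right) \left(-84 - 32\right) \left(-275\right) = \left(92 + \frac{5}{-9}\right) \left(-84 - 32\right) \left(-275\right) = \left(92 + 5 \left(- \frac{1}{9}\right)\right) \left(-116\right) \left(-275\right) = \left(92 - \frac{5}{9}\right) \left(-116\right) \left(-275\right) = \frac{823}{9} \left(-116\right) \left(-275\right) = \left(- \frac{95468}{9}\right) \left(-275\right) = \frac{26253700}{9}$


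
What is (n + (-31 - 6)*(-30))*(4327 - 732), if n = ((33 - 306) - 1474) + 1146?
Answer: 1829855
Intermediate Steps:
n = -601 (n = (-273 - 1474) + 1146 = -1747 + 1146 = -601)
(n + (-31 - 6)*(-30))*(4327 - 732) = (-601 + (-31 - 6)*(-30))*(4327 - 732) = (-601 - 37*(-30))*3595 = (-601 + 1110)*3595 = 509*3595 = 1829855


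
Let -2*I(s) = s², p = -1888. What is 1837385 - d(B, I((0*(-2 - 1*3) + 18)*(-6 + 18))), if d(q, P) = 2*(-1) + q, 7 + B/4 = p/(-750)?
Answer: 689026849/375 ≈ 1.8374e+6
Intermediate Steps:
B = -6724/375 (B = -28 + 4*(-1888/(-750)) = -28 + 4*(-1888*(-1/750)) = -28 + 4*(944/375) = -28 + 3776/375 = -6724/375 ≈ -17.931)
I(s) = -s²/2
d(q, P) = -2 + q
1837385 - d(B, I((0*(-2 - 1*3) + 18)*(-6 + 18))) = 1837385 - (-2 - 6724/375) = 1837385 - 1*(-7474/375) = 1837385 + 7474/375 = 689026849/375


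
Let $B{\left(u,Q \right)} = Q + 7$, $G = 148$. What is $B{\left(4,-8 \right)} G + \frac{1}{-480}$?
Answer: $- \frac{71041}{480} \approx -148.0$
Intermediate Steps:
$B{\left(u,Q \right)} = 7 + Q$
$B{\left(4,-8 \right)} G + \frac{1}{-480} = \left(7 - 8\right) 148 + \frac{1}{-480} = \left(-1\right) 148 - \frac{1}{480} = -148 - \frac{1}{480} = - \frac{71041}{480}$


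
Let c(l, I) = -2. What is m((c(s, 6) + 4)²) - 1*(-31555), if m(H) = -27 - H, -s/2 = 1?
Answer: 31524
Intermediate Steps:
s = -2 (s = -2*1 = -2)
m((c(s, 6) + 4)²) - 1*(-31555) = (-27 - (-2 + 4)²) - 1*(-31555) = (-27 - 1*2²) + 31555 = (-27 - 1*4) + 31555 = (-27 - 4) + 31555 = -31 + 31555 = 31524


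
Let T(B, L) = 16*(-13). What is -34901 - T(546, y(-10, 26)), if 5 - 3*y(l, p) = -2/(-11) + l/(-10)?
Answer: -34693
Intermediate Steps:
y(l, p) = 53/33 + l/30 (y(l, p) = 5/3 - (-2/(-11) + l/(-10))/3 = 5/3 - (-2*(-1/11) + l*(-⅒))/3 = 5/3 - (2/11 - l/10)/3 = 5/3 + (-2/33 + l/30) = 53/33 + l/30)
T(B, L) = -208
-34901 - T(546, y(-10, 26)) = -34901 - 1*(-208) = -34901 + 208 = -34693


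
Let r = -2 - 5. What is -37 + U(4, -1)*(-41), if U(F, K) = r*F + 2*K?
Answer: 1193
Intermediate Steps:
r = -7
U(F, K) = -7*F + 2*K
-37 + U(4, -1)*(-41) = -37 + (-7*4 + 2*(-1))*(-41) = -37 + (-28 - 2)*(-41) = -37 - 30*(-41) = -37 + 1230 = 1193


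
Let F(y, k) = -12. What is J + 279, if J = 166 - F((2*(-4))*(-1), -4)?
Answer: 457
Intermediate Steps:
J = 178 (J = 166 - 1*(-12) = 166 + 12 = 178)
J + 279 = 178 + 279 = 457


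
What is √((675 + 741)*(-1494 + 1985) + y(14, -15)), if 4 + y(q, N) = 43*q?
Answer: √695854 ≈ 834.18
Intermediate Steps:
y(q, N) = -4 + 43*q
√((675 + 741)*(-1494 + 1985) + y(14, -15)) = √((675 + 741)*(-1494 + 1985) + (-4 + 43*14)) = √(1416*491 + (-4 + 602)) = √(695256 + 598) = √695854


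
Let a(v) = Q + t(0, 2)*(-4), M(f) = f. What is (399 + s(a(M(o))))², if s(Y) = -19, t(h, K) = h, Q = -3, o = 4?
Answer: 144400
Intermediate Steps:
a(v) = -3 (a(v) = -3 + 0*(-4) = -3 + 0 = -3)
(399 + s(a(M(o))))² = (399 - 19)² = 380² = 144400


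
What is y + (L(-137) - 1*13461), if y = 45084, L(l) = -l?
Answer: 31760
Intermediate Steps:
y + (L(-137) - 1*13461) = 45084 + (-1*(-137) - 1*13461) = 45084 + (137 - 13461) = 45084 - 13324 = 31760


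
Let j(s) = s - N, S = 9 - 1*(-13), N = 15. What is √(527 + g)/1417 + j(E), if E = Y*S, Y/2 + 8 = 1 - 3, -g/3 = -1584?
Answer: -455 + √5279/1417 ≈ -454.95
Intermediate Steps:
g = 4752 (g = -3*(-1584) = 4752)
Y = -20 (Y = -16 + 2*(1 - 3) = -16 + 2*(-2) = -16 - 4 = -20)
S = 22 (S = 9 + 13 = 22)
E = -440 (E = -20*22 = -440)
j(s) = -15 + s (j(s) = s - 1*15 = s - 15 = -15 + s)
√(527 + g)/1417 + j(E) = √(527 + 4752)/1417 + (-15 - 440) = √5279*(1/1417) - 455 = √5279/1417 - 455 = -455 + √5279/1417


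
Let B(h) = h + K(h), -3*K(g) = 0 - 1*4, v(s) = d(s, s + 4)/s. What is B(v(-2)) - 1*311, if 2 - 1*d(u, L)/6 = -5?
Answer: -992/3 ≈ -330.67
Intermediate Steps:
d(u, L) = 42 (d(u, L) = 12 - 6*(-5) = 12 + 30 = 42)
v(s) = 42/s
K(g) = 4/3 (K(g) = -(0 - 1*4)/3 = -(0 - 4)/3 = -1/3*(-4) = 4/3)
B(h) = 4/3 + h (B(h) = h + 4/3 = 4/3 + h)
B(v(-2)) - 1*311 = (4/3 + 42/(-2)) - 1*311 = (4/3 + 42*(-1/2)) - 311 = (4/3 - 21) - 311 = -59/3 - 311 = -992/3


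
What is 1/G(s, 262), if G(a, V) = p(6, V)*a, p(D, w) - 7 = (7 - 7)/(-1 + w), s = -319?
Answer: -1/2233 ≈ -0.00044783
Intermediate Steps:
p(D, w) = 7 (p(D, w) = 7 + (7 - 7)/(-1 + w) = 7 + 0/(-1 + w) = 7 + 0 = 7)
G(a, V) = 7*a
1/G(s, 262) = 1/(7*(-319)) = 1/(-2233) = -1/2233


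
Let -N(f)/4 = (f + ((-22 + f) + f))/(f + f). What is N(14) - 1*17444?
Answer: -122128/7 ≈ -17447.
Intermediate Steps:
N(f) = -2*(-22 + 3*f)/f (N(f) = -4*(f + ((-22 + f) + f))/(f + f) = -4*(f + (-22 + 2*f))/(2*f) = -4*(-22 + 3*f)*1/(2*f) = -2*(-22 + 3*f)/f)
N(14) - 1*17444 = (-6 + 44/14) - 1*17444 = (-6 + 44*(1/14)) - 17444 = (-6 + 22/7) - 17444 = -20/7 - 17444 = -122128/7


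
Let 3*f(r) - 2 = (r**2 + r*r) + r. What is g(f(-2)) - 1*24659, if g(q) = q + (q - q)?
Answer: -73969/3 ≈ -24656.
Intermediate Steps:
f(r) = 2/3 + r/3 + 2*r**2/3 (f(r) = 2/3 + ((r**2 + r*r) + r)/3 = 2/3 + ((r**2 + r**2) + r)/3 = 2/3 + (2*r**2 + r)/3 = 2/3 + (r + 2*r**2)/3 = 2/3 + (r/3 + 2*r**2/3) = 2/3 + r/3 + 2*r**2/3)
g(q) = q (g(q) = q + 0 = q)
g(f(-2)) - 1*24659 = (2/3 + (1/3)*(-2) + (2/3)*(-2)**2) - 1*24659 = (2/3 - 2/3 + (2/3)*4) - 24659 = (2/3 - 2/3 + 8/3) - 24659 = 8/3 - 24659 = -73969/3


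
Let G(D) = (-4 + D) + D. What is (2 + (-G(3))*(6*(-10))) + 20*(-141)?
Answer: -2698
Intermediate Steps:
G(D) = -4 + 2*D
(2 + (-G(3))*(6*(-10))) + 20*(-141) = (2 + (-(-4 + 2*3))*(6*(-10))) + 20*(-141) = (2 - (-4 + 6)*(-60)) - 2820 = (2 - 1*2*(-60)) - 2820 = (2 - 2*(-60)) - 2820 = (2 + 120) - 2820 = 122 - 2820 = -2698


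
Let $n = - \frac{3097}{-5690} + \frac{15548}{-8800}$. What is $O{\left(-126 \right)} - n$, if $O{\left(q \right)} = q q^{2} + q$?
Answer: $- \frac{2504226873237}{1251800} \approx -2.0005 \cdot 10^{6}$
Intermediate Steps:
$n = - \frac{1530363}{1251800}$ ($n = \left(-3097\right) \left(- \frac{1}{5690}\right) + 15548 \left(- \frac{1}{8800}\right) = \frac{3097}{5690} - \frac{3887}{2200} = - \frac{1530363}{1251800} \approx -1.2225$)
$O{\left(q \right)} = q + q^{3}$ ($O{\left(q \right)} = q^{3} + q = q + q^{3}$)
$O{\left(-126 \right)} - n = \left(-126 + \left(-126\right)^{3}\right) - - \frac{1530363}{1251800} = \left(-126 - 2000376\right) + \frac{1530363}{1251800} = -2000502 + \frac{1530363}{1251800} = - \frac{2504226873237}{1251800}$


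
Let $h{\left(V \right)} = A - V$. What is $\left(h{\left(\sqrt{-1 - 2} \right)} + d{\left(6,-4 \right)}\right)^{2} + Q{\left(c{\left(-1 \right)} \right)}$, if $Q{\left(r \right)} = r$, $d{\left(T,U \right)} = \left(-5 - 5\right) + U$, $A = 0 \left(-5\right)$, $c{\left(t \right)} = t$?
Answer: $192 + 28 i \sqrt{3} \approx 192.0 + 48.497 i$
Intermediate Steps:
$A = 0$
$d{\left(T,U \right)} = -10 + U$
$h{\left(V \right)} = - V$ ($h{\left(V \right)} = 0 - V = - V$)
$\left(h{\left(\sqrt{-1 - 2} \right)} + d{\left(6,-4 \right)}\right)^{2} + Q{\left(c{\left(-1 \right)} \right)} = \left(- \sqrt{-1 - 2} - 14\right)^{2} - 1 = \left(- \sqrt{-3} - 14\right)^{2} - 1 = \left(- i \sqrt{3} - 14\right)^{2} - 1 = \left(-14 - i \sqrt{3}\right)^{2} - 1 = -1 + \left(-14 - i \sqrt{3}\right)^{2}$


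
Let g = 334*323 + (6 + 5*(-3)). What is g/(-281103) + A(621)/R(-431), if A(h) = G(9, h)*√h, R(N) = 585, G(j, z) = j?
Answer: -107873/281103 + 3*√69/65 ≈ -0.00036638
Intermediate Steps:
g = 107873 (g = 107882 + (6 - 15) = 107882 - 9 = 107873)
A(h) = 9*√h
g/(-281103) + A(621)/R(-431) = 107873/(-281103) + (9*√621)/585 = 107873*(-1/281103) + (9*(3*√69))*(1/585) = -107873/281103 + (27*√69)*(1/585) = -107873/281103 + 3*√69/65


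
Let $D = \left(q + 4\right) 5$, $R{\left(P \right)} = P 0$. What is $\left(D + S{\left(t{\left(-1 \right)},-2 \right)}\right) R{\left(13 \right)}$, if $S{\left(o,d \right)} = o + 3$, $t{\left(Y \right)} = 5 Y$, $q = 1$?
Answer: $0$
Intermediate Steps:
$R{\left(P \right)} = 0$
$D = 25$ ($D = \left(1 + 4\right) 5 = 5 \cdot 5 = 25$)
$S{\left(o,d \right)} = 3 + o$
$\left(D + S{\left(t{\left(-1 \right)},-2 \right)}\right) R{\left(13 \right)} = \left(25 + \left(3 + 5 \left(-1\right)\right)\right) 0 = \left(25 + \left(3 - 5\right)\right) 0 = \left(25 - 2\right) 0 = 23 \cdot 0 = 0$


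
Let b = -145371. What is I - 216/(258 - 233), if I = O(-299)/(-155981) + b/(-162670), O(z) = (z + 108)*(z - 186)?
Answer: -1058101251959/126867146350 ≈ -8.3402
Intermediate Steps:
O(z) = (-186 + z)*(108 + z) (O(z) = (108 + z)*(-186 + z) = (-186 + z)*(108 + z))
I = 7606178501/25373429270 (I = (-20088 + (-299)**2 - 78*(-299))/(-155981) - 145371/(-162670) = (-20088 + 89401 + 23322)*(-1/155981) - 145371*(-1/162670) = 92635*(-1/155981) + 145371/162670 = -92635/155981 + 145371/162670 = 7606178501/25373429270 ≈ 0.29977)
I - 216/(258 - 233) = 7606178501/25373429270 - 216/(258 - 233) = 7606178501/25373429270 - 216/25 = -1058101251959/126867146350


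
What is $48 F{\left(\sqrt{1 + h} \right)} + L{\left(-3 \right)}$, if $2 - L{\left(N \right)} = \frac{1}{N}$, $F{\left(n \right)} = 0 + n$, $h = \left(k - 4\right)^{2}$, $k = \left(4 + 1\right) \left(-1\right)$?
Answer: $\frac{7}{3} + 48 \sqrt{82} \approx 436.99$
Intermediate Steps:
$k = -5$ ($k = 5 \left(-1\right) = -5$)
$h = 81$ ($h = \left(-5 - 4\right)^{2} = \left(-9\right)^{2} = 81$)
$F{\left(n \right)} = n$
$L{\left(N \right)} = 2 - \frac{1}{N}$
$48 F{\left(\sqrt{1 + h} \right)} + L{\left(-3 \right)} = 48 \sqrt{1 + 81} + \left(2 - \frac{1}{-3}\right) = 48 \sqrt{82} + \left(2 - - \frac{1}{3}\right) = 48 \sqrt{82} + \left(2 + \frac{1}{3}\right) = 48 \sqrt{82} + \frac{7}{3} = \frac{7}{3} + 48 \sqrt{82}$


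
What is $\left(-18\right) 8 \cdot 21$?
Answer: $-3024$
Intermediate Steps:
$\left(-18\right) 8 \cdot 21 = \left(-144\right) 21 = -3024$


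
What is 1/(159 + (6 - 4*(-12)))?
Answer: 1/213 ≈ 0.0046948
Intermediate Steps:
1/(159 + (6 - 4*(-12))) = 1/(159 + (6 + 48)) = 1/(159 + 54) = 1/213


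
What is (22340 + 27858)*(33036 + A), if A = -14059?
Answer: 952607446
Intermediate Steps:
(22340 + 27858)*(33036 + A) = (22340 + 27858)*(33036 - 14059) = 50198*18977 = 952607446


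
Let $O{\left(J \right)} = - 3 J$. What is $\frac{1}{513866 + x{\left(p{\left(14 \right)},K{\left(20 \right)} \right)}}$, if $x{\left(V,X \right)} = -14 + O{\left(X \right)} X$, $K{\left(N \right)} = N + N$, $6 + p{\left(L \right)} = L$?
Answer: $\frac{1}{509052} \approx 1.9644 \cdot 10^{-6}$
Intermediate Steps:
$p{\left(L \right)} = -6 + L$
$K{\left(N \right)} = 2 N$
$x{\left(V,X \right)} = -14 - 3 X^{2}$ ($x{\left(V,X \right)} = -14 + - 3 X X = -14 - 3 X^{2}$)
$\frac{1}{513866 + x{\left(p{\left(14 \right)},K{\left(20 \right)} \right)}} = \frac{1}{513866 - \left(14 + 3 \left(2 \cdot 20\right)^{2}\right)} = \frac{1}{513866 - \left(14 + 3 \cdot 40^{2}\right)} = \frac{1}{513866 - 4814} = \frac{1}{509052}$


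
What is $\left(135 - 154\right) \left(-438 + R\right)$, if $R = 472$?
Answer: $-646$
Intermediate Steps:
$\left(135 - 154\right) \left(-438 + R\right) = \left(135 - 154\right) \left(-438 + 472\right) = \left(-19\right) 34 = -646$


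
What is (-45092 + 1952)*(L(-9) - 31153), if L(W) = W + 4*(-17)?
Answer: 1347262200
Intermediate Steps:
L(W) = -68 + W (L(W) = W - 68 = -68 + W)
(-45092 + 1952)*(L(-9) - 31153) = (-45092 + 1952)*((-68 - 9) - 31153) = -43140*(-77 - 31153) = -43140*(-31230) = 1347262200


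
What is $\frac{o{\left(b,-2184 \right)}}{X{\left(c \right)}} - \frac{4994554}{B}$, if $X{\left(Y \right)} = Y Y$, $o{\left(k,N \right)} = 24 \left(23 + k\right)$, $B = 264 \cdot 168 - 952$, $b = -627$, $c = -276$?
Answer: $- \frac{3969731999}{34437900} \approx -115.27$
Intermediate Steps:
$B = 43400$ ($B = 44352 - 952 = 43400$)
$o{\left(k,N \right)} = 552 + 24 k$
$X{\left(Y \right)} = Y^{2}$
$\frac{o{\left(b,-2184 \right)}}{X{\left(c \right)}} - \frac{4994554}{B} = \frac{552 + 24 \left(-627\right)}{\left(-276\right)^{2}} - \frac{4994554}{43400} = \frac{552 - 15048}{76176} - \frac{2497277}{21700} = \left(-14496\right) \frac{1}{76176} - \frac{2497277}{21700} = - \frac{302}{1587} - \frac{2497277}{21700} = - \frac{3969731999}{34437900}$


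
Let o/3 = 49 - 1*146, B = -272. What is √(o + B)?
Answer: I*√563 ≈ 23.728*I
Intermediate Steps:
o = -291 (o = 3*(49 - 1*146) = 3*(49 - 146) = 3*(-97) = -291)
√(o + B) = √(-291 - 272) = √(-563) = I*√563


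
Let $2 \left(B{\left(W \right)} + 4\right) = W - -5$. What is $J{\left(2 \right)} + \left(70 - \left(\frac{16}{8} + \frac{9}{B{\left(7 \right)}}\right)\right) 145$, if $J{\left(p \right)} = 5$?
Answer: $\frac{18425}{2} \approx 9212.5$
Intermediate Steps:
$B{\left(W \right)} = - \frac{3}{2} + \frac{W}{2}$ ($B{\left(W \right)} = -4 + \frac{W - -5}{2} = -4 + \frac{W + 5}{2} = -4 + \frac{5 + W}{2} = -4 + \left(\frac{5}{2} + \frac{W}{2}\right) = - \frac{3}{2} + \frac{W}{2}$)
$J{\left(2 \right)} + \left(70 - \left(\frac{16}{8} + \frac{9}{B{\left(7 \right)}}\right)\right) 145 = 5 + \left(70 - \left(\frac{16}{8} + \frac{9}{- \frac{3}{2} + \frac{1}{2} \cdot 7}\right)\right) 145 = 5 + \left(70 - \left(16 \cdot \frac{1}{8} + \frac{9}{- \frac{3}{2} + \frac{7}{2}}\right)\right) 145 = 5 + \left(70 - \left(2 + \frac{9}{2}\right)\right) 145 = 5 + \left(70 - \frac{13}{2}\right) 145 = 5 + \frac{127}{2} \cdot 145 = 5 + \frac{18415}{2} = \frac{18425}{2}$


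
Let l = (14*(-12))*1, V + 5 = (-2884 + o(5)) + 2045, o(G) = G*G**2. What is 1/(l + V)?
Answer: -1/887 ≈ -0.0011274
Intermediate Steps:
o(G) = G**3
V = -719 (V = -5 + ((-2884 + 5**3) + 2045) = -5 + ((-2884 + 125) + 2045) = -5 + (-2759 + 2045) = -5 - 714 = -719)
l = -168 (l = -168*1 = -168)
1/(l + V) = 1/(-168 - 719) = 1/(-887) = -1/887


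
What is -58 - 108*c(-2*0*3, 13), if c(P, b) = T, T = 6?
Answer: -706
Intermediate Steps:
c(P, b) = 6
-58 - 108*c(-2*0*3, 13) = -58 - 108*6 = -58 - 648 = -706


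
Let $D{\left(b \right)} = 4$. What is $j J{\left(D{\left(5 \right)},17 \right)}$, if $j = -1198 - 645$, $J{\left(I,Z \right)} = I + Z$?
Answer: $-38703$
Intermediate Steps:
$j = -1843$ ($j = -1198 - 645 = -1843$)
$j J{\left(D{\left(5 \right)},17 \right)} = - 1843 \left(4 + 17\right) = \left(-1843\right) 21 = -38703$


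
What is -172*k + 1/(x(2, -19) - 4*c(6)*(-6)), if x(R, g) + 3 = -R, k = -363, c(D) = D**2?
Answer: 53632525/859 ≈ 62436.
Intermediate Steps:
x(R, g) = -3 - R
-172*k + 1/(x(2, -19) - 4*c(6)*(-6)) = -172*(-363) + 1/((-3 - 1*2) - 4*6**2*(-6)) = 62436 + 1/((-3 - 2) - 4*36*(-6)) = 62436 + 1/(-5 - 144*(-6)) = 62436 + 1/(-5 + 864) = 62436 + 1/859 = 53632525/859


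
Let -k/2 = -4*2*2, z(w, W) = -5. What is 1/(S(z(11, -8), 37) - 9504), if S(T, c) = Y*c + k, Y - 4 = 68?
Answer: -1/6808 ≈ -0.00014689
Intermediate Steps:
Y = 72 (Y = 4 + 68 = 72)
k = 32 (k = -2*(-4*2)*2 = -(-16)*2 = -2*(-16) = 32)
S(T, c) = 32 + 72*c (S(T, c) = 72*c + 32 = 32 + 72*c)
1/(S(z(11, -8), 37) - 9504) = 1/((32 + 72*37) - 9504) = 1/((32 + 2664) - 9504) = 1/(2696 - 9504) = 1/(-6808) = -1/6808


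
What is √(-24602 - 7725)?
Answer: I*√32327 ≈ 179.8*I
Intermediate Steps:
√(-24602 - 7725) = √(-32327) = I*√32327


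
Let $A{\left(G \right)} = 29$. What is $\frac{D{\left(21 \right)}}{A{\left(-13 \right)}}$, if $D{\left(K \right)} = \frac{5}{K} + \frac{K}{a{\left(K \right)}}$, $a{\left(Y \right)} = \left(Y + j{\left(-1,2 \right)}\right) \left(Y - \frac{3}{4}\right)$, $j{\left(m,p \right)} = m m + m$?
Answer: $\frac{163}{16443} \approx 0.009913$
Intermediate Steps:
$j{\left(m,p \right)} = m + m^{2}$ ($j{\left(m,p \right)} = m^{2} + m = m + m^{2}$)
$a{\left(Y \right)} = Y \left(- \frac{3}{4} + Y\right)$ ($a{\left(Y \right)} = \left(Y - \left(1 - 1\right)\right) \left(Y - \frac{3}{4}\right) = \left(Y - 0\right) \left(Y - \frac{3}{4}\right) = \left(Y + 0\right) \left(Y - \frac{3}{4}\right) = Y \left(- \frac{3}{4} + Y\right)$)
$D{\left(K \right)} = \frac{4}{-3 + 4 K} + \frac{5}{K}$ ($D{\left(K \right)} = \frac{5}{K} + \frac{K}{\frac{1}{4} K \left(-3 + 4 K\right)} = \frac{5}{K} + K \frac{4}{K \left(-3 + 4 K\right)} = \frac{5}{K} + \frac{4}{-3 + 4 K} = \frac{4}{-3 + 4 K} + \frac{5}{K}$)
$\frac{D{\left(21 \right)}}{A{\left(-13 \right)}} = \frac{3 \cdot \frac{1}{21} \frac{1}{-3 + 4 \cdot 21} \left(-5 + 8 \cdot 21\right)}{29} = 3 \cdot \frac{1}{21} \frac{1}{-3 + 84} \left(-5 + 168\right) \frac{1}{29} = 3 \cdot \frac{1}{21} \cdot \frac{1}{81} \cdot 163 \cdot \frac{1}{29} = \frac{163}{567} \cdot \frac{1}{29} = \frac{163}{16443}$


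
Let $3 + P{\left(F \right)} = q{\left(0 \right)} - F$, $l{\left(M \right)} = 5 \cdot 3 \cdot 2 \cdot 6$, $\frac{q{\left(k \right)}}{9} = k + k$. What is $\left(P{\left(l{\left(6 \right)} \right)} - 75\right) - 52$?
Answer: $-310$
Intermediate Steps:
$q{\left(k \right)} = 18 k$ ($q{\left(k \right)} = 9 \left(k + k\right) = 9 \cdot 2 k = 18 k$)
$l{\left(M \right)} = 180$ ($l{\left(M \right)} = 5 \cdot 6 \cdot 6 = 30 \cdot 6 = 180$)
$P{\left(F \right)} = -3 - F$ ($P{\left(F \right)} = -3 + \left(18 \cdot 0 - F\right) = -3 + \left(0 - F\right) = -3 - F$)
$\left(P{\left(l{\left(6 \right)} \right)} - 75\right) - 52 = \left(\left(-3 - 180\right) - 75\right) - 52 = \left(-183 - 75\right) - 52 = -258 - 52 = -310$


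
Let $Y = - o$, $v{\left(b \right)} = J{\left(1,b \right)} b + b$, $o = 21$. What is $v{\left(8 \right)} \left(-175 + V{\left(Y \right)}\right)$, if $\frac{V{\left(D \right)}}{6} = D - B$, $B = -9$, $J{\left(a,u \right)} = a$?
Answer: $-3952$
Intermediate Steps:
$v{\left(b \right)} = 2 b$ ($v{\left(b \right)} = 1 b + b = b + b = 2 b$)
$Y = -21$ ($Y = \left(-1\right) 21 = -21$)
$V{\left(D \right)} = 54 + 6 D$ ($V{\left(D \right)} = 6 \left(D - -9\right) = 6 \left(D + 9\right) = 6 \left(9 + D\right) = 54 + 6 D$)
$v{\left(8 \right)} \left(-175 + V{\left(Y \right)}\right) = 2 \cdot 8 \left(-175 + \left(54 + 6 \left(-21\right)\right)\right) = 16 \left(-175 + \left(54 - 126\right)\right) = 16 \left(-175 - 72\right) = 16 \left(-247\right) = -3952$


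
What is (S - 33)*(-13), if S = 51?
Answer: -234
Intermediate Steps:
(S - 33)*(-13) = (51 - 33)*(-13) = 18*(-13) = -234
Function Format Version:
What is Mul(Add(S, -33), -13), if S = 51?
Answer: -234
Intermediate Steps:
Mul(Add(S, -33), -13) = Mul(Add(51, -33), -13) = Mul(18, -13) = -234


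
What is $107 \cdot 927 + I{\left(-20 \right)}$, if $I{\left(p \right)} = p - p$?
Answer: $99189$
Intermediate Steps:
$I{\left(p \right)} = 0$
$107 \cdot 927 + I{\left(-20 \right)} = 107 \cdot 927 + 0 = 99189 + 0 = 99189$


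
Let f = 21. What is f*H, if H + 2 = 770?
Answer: 16128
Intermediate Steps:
H = 768 (H = -2 + 770 = 768)
f*H = 21*768 = 16128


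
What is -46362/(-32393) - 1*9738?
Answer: -315396672/32393 ≈ -9736.6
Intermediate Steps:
-46362/(-32393) - 1*9738 = -46362*(-1/32393) - 9738 = 46362/32393 - 9738 = -315396672/32393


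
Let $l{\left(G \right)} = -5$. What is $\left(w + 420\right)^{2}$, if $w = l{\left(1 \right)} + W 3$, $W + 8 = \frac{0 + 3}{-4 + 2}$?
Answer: $\frac{597529}{4} \approx 1.4938 \cdot 10^{5}$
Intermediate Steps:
$W = - \frac{19}{2}$ ($W = -8 + \frac{0 + 3}{-4 + 2} = -8 + \frac{3}{-2} = -8 + 3 \left(- \frac{1}{2}\right) = -8 - \frac{3}{2} = - \frac{19}{2} \approx -9.5$)
$w = - \frac{67}{2}$ ($w = -5 - \frac{57}{2} = - \frac{67}{2} \approx -33.5$)
$\left(w + 420\right)^{2} = \left(- \frac{67}{2} + 420\right)^{2} = \left(\frac{773}{2}\right)^{2} = \frac{597529}{4}$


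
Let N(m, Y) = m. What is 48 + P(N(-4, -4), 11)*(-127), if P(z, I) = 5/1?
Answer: -587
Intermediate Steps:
P(z, I) = 5 (P(z, I) = 5*1 = 5)
48 + P(N(-4, -4), 11)*(-127) = 48 + 5*(-127) = 48 - 635 = -587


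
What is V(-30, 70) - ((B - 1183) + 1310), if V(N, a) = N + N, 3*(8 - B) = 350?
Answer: -235/3 ≈ -78.333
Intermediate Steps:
B = -326/3 (B = 8 - ⅓*350 = 8 - 350/3 = -326/3 ≈ -108.67)
V(N, a) = 2*N
V(-30, 70) - ((B - 1183) + 1310) = 2*(-30) - ((-326/3 - 1183) + 1310) = -60 - (-3875/3 + 1310) = -60 - 1*55/3 = -60 - 55/3 = -235/3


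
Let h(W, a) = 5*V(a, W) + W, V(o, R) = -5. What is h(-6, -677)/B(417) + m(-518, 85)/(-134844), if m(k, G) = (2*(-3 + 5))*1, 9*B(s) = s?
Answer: -3135262/4685829 ≈ -0.66909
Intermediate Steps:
B(s) = s/9
h(W, a) = -25 + W (h(W, a) = 5*(-5) + W = -25 + W)
m(k, G) = 4 (m(k, G) = (2*2)*1 = 4*1 = 4)
h(-6, -677)/B(417) + m(-518, 85)/(-134844) = (-25 - 6)/(((1/9)*417)) + 4/(-134844) = -31/139/3 + 4*(-1/134844) = -31*3/139 - 1/33711 = -93/139 - 1/33711 = -3135262/4685829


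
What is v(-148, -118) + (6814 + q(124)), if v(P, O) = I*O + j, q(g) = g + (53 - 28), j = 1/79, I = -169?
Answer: 2125496/79 ≈ 26905.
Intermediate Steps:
j = 1/79 ≈ 0.012658
q(g) = 25 + g (q(g) = g + 25 = 25 + g)
v(P, O) = 1/79 - 169*O (v(P, O) = -169*O + 1/79 = 1/79 - 169*O)
v(-148, -118) + (6814 + q(124)) = (1/79 - 169*(-118)) + (6814 + (25 + 124)) = (1/79 + 19942) + (6814 + 149) = 1575419/79 + 6963 = 2125496/79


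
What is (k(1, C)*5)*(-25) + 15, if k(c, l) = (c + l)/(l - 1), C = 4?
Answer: -580/3 ≈ -193.33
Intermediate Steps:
k(c, l) = (c + l)/(-1 + l)
(k(1, C)*5)*(-25) + 15 = (((1 + 4)/(-1 + 4))*5)*(-25) + 15 = ((5/3)*5)*(-25) + 15 = (25/3)*(-25) + 15 = -625/3 + 15 = -580/3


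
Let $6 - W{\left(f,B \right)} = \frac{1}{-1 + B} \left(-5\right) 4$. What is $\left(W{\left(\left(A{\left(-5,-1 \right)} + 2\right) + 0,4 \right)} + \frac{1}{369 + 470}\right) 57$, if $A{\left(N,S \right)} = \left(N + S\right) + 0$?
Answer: $\frac{605815}{839} \approx 722.07$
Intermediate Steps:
$A{\left(N,S \right)} = N + S$
$W{\left(f,B \right)} = 6 + \frac{20}{-1 + B}$ ($W{\left(f,B \right)} = 6 - \frac{1}{-1 + B} \left(-5\right) 4 = 6 - - \frac{5}{-1 + B} 4 = 6 - - \frac{20}{-1 + B} = 6 + \frac{20}{-1 + B}$)
$\left(W{\left(\left(A{\left(-5,-1 \right)} + 2\right) + 0,4 \right)} + \frac{1}{369 + 470}\right) 57 = \left(\frac{2 \left(7 + 3 \cdot 4\right)}{-1 + 4} + \frac{1}{369 + 470}\right) 57 = \left(\frac{2 \left(7 + 12\right)}{3} + \frac{1}{839}\right) 57 = \left(2 \cdot \frac{1}{3} \cdot 19 + \frac{1}{839}\right) 57 = \left(\frac{38}{3} + \frac{1}{839}\right) 57 = \frac{31885}{2517} \cdot 57 = \frac{605815}{839}$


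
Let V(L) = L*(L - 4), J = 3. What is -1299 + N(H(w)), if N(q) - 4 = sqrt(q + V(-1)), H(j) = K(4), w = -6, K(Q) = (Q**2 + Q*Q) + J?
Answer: -1295 + 2*sqrt(10) ≈ -1288.7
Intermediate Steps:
K(Q) = 3 + 2*Q**2 (K(Q) = (Q**2 + Q*Q) + 3 = (Q**2 + Q**2) + 3 = 2*Q**2 + 3 = 3 + 2*Q**2)
H(j) = 35 (H(j) = 3 + 2*4**2 = 3 + 2*16 = 3 + 32 = 35)
V(L) = L*(-4 + L)
N(q) = 4 + sqrt(5 + q) (N(q) = 4 + sqrt(q - (-4 - 1)) = 4 + sqrt(q - 1*(-5)) = 4 + sqrt(q + 5) = 4 + sqrt(5 + q))
-1299 + N(H(w)) = -1299 + (4 + sqrt(5 + 35)) = -1299 + (4 + sqrt(40)) = -1299 + (4 + 2*sqrt(10)) = -1295 + 2*sqrt(10)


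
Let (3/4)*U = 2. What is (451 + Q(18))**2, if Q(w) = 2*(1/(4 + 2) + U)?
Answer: 1876900/9 ≈ 2.0854e+5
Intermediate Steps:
U = 8/3 (U = (4/3)*2 = 8/3 ≈ 2.6667)
Q(w) = 17/3 (Q(w) = 2*(1/(4 + 2) + 8/3) = 2*(1/6 + 8/3) = 2*(17/6) = 17/3)
(451 + Q(18))**2 = (451 + 17/3)**2 = (1370/3)**2 = 1876900/9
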